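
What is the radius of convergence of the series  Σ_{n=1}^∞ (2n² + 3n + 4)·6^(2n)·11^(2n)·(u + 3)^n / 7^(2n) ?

R = 49/4356

Apply the ratio test: |a_{n+1}| / |a_n| = [(2(n+1)² + 3(n+1) + 4)/(2n² + 3n + 4)] · 36·121/49, which tends to 4356/49 as n → ∞.
Hence the series converges for |u + 3| < 1/(4356/49) = 49/4356, so the radius of convergence is 49/4356.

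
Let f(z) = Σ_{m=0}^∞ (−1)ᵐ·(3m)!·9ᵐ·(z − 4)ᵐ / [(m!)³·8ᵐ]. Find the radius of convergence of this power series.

R = 8/243

Apply the ratio test: |a_{m+1}| / |a_m| = (3m+1)·(3m+2)·(3m+3)/(m+1)³ · 9/8, which tends to 243/8 as m → ∞.
Hence the series converges for |z − 4| < 1/(243/8) = 8/243, so the radius of convergence is 8/243.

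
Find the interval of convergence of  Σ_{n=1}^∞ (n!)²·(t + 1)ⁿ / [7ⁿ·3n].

{-1}

The ratio of consecutive coefficients is (n+1)² · 1/7 · 3n/3(n+1) → ∞.
The ratio grows without bound, so the series diverges whenever (t + 1) ≠ 0; it converges only at t = -1. R = 0.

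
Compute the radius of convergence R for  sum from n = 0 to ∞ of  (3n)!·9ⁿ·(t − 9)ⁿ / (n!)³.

R = 1/243

Ratio test: |a_{n+1}/a_n| = (3n+1)·(3n+2)·(3n+3)/(n+1)³ · 9 → 243 as n → ∞.
Hence the series converges for |t − 9| < 1/(243) = 1/243, so the radius of convergence is 1/243.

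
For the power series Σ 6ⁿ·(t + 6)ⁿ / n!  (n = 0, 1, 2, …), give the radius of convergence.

Ratio test: |a_{n+1}/a_n| = 6 · 1/(n+1) → 0 as n → ∞.
The ratio tends to 0 regardless of t, hence R = ∞.

R = ∞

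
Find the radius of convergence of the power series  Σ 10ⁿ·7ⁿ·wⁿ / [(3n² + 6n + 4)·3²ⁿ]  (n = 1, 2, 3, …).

R = 9/70

Ratio test: |a_{n+1}/a_n| = [(3n² + 6n + 4)/(3(n+1)² + 6(n+1) + 4)] · 10·7/9 → 70/9 as n → ∞.
The series converges when 70/9 · |w| < 1, giving R = 9/70.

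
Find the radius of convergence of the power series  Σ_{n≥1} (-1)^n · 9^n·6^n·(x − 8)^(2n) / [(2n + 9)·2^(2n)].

Apply the ratio test: |a_{n+1}| / |a_n| = [(2n + 9)/(2(n+1) + 9)] · 9·6/4, which tends to 27/2 as n → ∞.
Writing y = (x − 8)², the series in y has radius 2/27, so |x − 8| < √(2/27) and R = √6/9.

R = √6/9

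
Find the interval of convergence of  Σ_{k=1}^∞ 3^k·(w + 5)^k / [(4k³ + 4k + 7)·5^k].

Ratio test: |a_{k+1}/a_k| = [(4k³ + 4k + 7)/(4(k+1)³ + 4(k+1) + 7)] · 3/5 → 3/5 as k → ∞.
The series converges when 3/5 · |w + 5| < 1, giving R = 5/3.
At w = -10/3: absolute convergence follows by limit comparison with Σ 1/k³.
When w = -20/3, the terms are on the order of 1/k³, so the series converges absolutely by comparison with the p-series (p = 3 > 1).

[-20/3, -10/3]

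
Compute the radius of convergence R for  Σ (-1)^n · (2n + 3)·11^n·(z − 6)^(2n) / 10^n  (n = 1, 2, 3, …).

By the ratio test, |a_{n+1}/a_n| = [(2(n+1) + 3)/(2n + 3)] · 11/10 → 11/10.
Since the exponent of (z − 6) increases by 2 each term, convergence requires |z − 6|² < 10/11, hence R = √110/11.

R = √110/11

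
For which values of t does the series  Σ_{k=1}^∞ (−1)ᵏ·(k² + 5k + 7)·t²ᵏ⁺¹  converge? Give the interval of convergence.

Ratio test: |a_{k+1}/a_k| = ((k+1)² + 5(k+1) + 7)/(k² + 5k + 7) → 1 as k → ∞.
Writing y = t², the series in y has radius 1, so |t| < √(1) = 1 and R = 1.
When t = 1, the terms have absolute value of order k², which does not tend to 0, so the series diverges by the divergence test.
When t = -1, the terms do not tend to 0, so the series diverges.

(-1, 1)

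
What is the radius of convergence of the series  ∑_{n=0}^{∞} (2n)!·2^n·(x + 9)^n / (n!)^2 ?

R = 1/8

Apply the ratio test: |a_{n+1}| / |a_n| = (2n+1)·(2n+2)/(n+1)² · 2, which tends to 8 as n → ∞.
Hence the series converges for |x + 9| < 1/(8) = 1/8, so the radius of convergence is 1/8.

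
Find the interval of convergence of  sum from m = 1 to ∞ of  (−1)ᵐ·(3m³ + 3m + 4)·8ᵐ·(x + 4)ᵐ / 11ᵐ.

(-43/8, -21/8)

The ratio of consecutive coefficients is [(3(m+1)³ + 3(m+1) + 4)/(3m³ + 3m + 4)] · 8/11 → 8/11.
Hence the series converges for |x + 4| < 1/(8/11) = 11/8, so the radius of convergence is 11/8.
Check x = -21/8: the terms have absolute value of order m³, which does not tend to 0, so the series diverges by the divergence test.
At x = -43/8: the terms have absolute value of order m³, which does not tend to 0, so the series diverges by the divergence test.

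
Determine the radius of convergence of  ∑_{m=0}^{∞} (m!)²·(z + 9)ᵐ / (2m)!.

By the ratio test, |a_{m+1}/a_m| = (m+1)²/[(2m+1)·(2m+2)] → 1/4.
Convergence for |z + 9| · 1/4 < 1, i.e. |z + 9| < 4. So R = 4.

R = 4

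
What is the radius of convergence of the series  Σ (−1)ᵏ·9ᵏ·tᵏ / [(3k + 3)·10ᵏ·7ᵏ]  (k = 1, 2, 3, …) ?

R = 70/9

Apply the ratio test: |a_{k+1}| / |a_k| = [(3k + 3)/(3(k+1) + 3)] · 9/(10·7), which tends to 9/70 as k → ∞.
The series converges when 9/70 · |t| < 1, giving R = 70/9.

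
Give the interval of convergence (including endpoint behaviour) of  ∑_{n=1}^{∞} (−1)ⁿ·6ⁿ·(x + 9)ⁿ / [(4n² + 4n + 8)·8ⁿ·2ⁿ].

[-35/3, -19/3]

By the ratio test, |a_{n+1}/a_n| = [(4n² + 4n + 8)/(4(n+1)² + 4(n+1) + 8)] · 6/(8·2) → 3/8.
Hence the series converges for |x + 9| < 1/(3/8) = 8/3, so the radius of convergence is 8/3.
Check x = -19/3: absolute convergence follows by limit comparison with Σ 1/n².
When x = -35/3, the terms are on the order of 1/n², so the series converges absolutely by comparison with the p-series (p = 2 > 1).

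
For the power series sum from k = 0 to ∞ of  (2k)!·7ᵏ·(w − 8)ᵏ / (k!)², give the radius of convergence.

The ratio of consecutive coefficients is (2k+1)·(2k+2)/(k+1)² · 7 → 28.
Hence the series converges for |w − 8| < 1/(28) = 1/28, so the radius of convergence is 1/28.

R = 1/28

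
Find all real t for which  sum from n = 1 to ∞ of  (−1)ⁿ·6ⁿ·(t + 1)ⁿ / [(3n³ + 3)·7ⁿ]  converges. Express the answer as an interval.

[-13/6, 1/6]

Ratio test: |a_{n+1}/a_n| = [(3n³ + 3)/(3(n+1)³ + 3)] · 6/7 → 6/7 as n → ∞.
Thus R = 1/(6/7) = 7/6.
At t = 1/6: absolute convergence follows by limit comparison with Σ 1/n³.
Check t = -13/6: the terms are on the order of 1/n³, so the series converges absolutely by comparison with the p-series (p = 3 > 1).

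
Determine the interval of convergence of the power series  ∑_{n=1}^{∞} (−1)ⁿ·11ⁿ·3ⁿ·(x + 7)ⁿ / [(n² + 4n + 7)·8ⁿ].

The ratio of consecutive coefficients is [(n² + 4n + 7)/((n+1)² + 4(n+1) + 7)] · 11·3/8 → 33/8.
The series converges when 33/8 · |x + 7| < 1, giving R = 8/33.
Check x = -223/33: absolute convergence follows by limit comparison with Σ 1/n².
When x = -239/33, the terms are on the order of 1/n², so the series converges absolutely by comparison with the p-series (p = 2 > 1).

[-239/33, -223/33]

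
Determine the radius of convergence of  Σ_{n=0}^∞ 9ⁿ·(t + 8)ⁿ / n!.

Apply the ratio test: |a_{n+1}| / |a_n| = 9 · 1/(n+1), which tends to 0 as n → ∞.
The ratio tends to 0 regardless of t, hence R = ∞.

R = ∞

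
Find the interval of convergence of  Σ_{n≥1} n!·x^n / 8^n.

Ratio test: |a_{n+1}/a_n| = (n+1) · 1/8 → ∞ as n → ∞.
The terms grow without bound for any x ≠ 0, so R = 0 (convergence only at x = 0).

{0}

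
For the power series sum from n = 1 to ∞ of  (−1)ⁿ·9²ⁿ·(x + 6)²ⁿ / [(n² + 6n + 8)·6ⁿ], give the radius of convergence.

By the ratio test, |a_{n+1}/a_n| = [(n² + 6n + 8)/((n+1)² + 6(n+1) + 8)] · 81/6 → 27/2.
Writing y = (x + 6)², the series in y has radius 2/27, so |x + 6| < √(2/27) and R = √6/9.

R = √6/9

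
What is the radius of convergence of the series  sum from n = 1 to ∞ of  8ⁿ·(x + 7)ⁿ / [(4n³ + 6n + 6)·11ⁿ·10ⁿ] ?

R = 55/4

The ratio of consecutive coefficients is [(4n³ + 6n + 6)/(4(n+1)³ + 6(n+1) + 6)] · 8/(11·10) → 4/55.
Thus R = 1/(4/55) = 55/4.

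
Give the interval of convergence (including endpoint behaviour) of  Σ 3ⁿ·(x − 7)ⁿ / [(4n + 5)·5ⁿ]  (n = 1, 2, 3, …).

[16/3, 26/3)

Apply the ratio test: |a_{n+1}| / |a_n| = [(4n + 5)/(4(n+1) + 5)] · 3/5, which tends to 3/5 as n → ∞.
Thus R = 1/(3/5) = 5/3.
Endpoint x = 26/3: comparison with the harmonic series Σ 1/n shows the series diverges.
At x = 16/3: an alternating series whose terms decrease to 0 in absolute value, so it converges by the Leibniz criterion.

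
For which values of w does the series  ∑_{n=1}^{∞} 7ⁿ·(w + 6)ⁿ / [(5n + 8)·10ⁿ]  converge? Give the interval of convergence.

[-52/7, -32/7)

Apply the ratio test: |a_{n+1}| / |a_n| = [(5n + 8)/(5(n+1) + 8)] · 7/10, which tends to 7/10 as n → ∞.
The series converges when 7/10 · |w + 6| < 1, giving R = 10/7.
Endpoint w = -32/7: comparison with the harmonic series Σ 1/n shows the series diverges.
When w = -52/7, an alternating series whose terms decrease to 0 in absolute value, so it converges by the Leibniz criterion.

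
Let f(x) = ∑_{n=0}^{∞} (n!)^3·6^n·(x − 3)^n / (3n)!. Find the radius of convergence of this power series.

By the ratio test, |a_{n+1}/a_n| = (n+1)³/[(3n+1)·(3n+2)·(3n+3)] · 6 → 2/9.
Hence the series converges for |x − 3| < 1/(2/9) = 9/2, so the radius of convergence is 9/2.

R = 9/2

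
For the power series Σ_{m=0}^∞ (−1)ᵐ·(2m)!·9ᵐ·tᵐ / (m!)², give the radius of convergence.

Apply the ratio test: |a_{m+1}| / |a_m| = (2m+1)·(2m+2)/(m+1)² · 9, which tends to 36 as m → ∞.
Hence the series converges for |t| < 1/(36) = 1/36, so the radius of convergence is 1/36.

R = 1/36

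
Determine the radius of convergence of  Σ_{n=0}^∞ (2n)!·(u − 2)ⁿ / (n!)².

R = 1/4

The ratio of consecutive coefficients is (2n+1)·(2n+2)/(n+1)² → 4.
Thus R = 1/(4) = 1/4.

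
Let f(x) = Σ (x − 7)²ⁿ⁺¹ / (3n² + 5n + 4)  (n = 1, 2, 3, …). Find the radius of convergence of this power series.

Ratio test: |a_{n+1}/a_n| = (3n² + 5n + 4)/(3(n+1)² + 5(n+1) + 4) → 1 as n → ∞.
Successive powers of (x − 7) differ by 2, so the series converges when |x − 7|² · 1 < 1, i.e. |x − 7| < √(1) = 1. So R = 1.

R = 1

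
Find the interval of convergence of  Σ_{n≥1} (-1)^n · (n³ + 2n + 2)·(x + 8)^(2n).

The ratio of consecutive coefficients is ((n+1)³ + 2(n+1) + 2)/(n³ + 2n + 2) → 1.
Since the exponent of (x + 8) increases by 2 each term, convergence requires |x + 8|² < 1, hence R = 1.
Endpoint x = -7: the terms do not tend to 0, so the series diverges.
Check x = -9: the n-th term does not approach 0; divergence by the term test.

(-9, -7)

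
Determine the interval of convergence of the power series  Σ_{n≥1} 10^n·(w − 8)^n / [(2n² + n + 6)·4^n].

Apply the ratio test: |a_{n+1}| / |a_n| = [(2n² + n + 6)/(2(n+1)² + (n+1) + 6)] · 10/4, which tends to 5/2 as n → ∞.
The series converges when 5/2 · |w − 8| < 1, giving R = 2/5.
Endpoint w = 42/5: the terms are on the order of 1/n², so the series converges absolutely by comparison with the p-series (p = 2 > 1).
Check w = 38/5: absolute convergence follows by limit comparison with Σ 1/n².

[38/5, 42/5]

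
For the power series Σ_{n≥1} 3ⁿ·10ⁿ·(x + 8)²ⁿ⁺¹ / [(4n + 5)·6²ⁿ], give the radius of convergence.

Apply the ratio test: |a_{n+1}| / |a_n| = [(4n + 5)/(4(n+1) + 5)] · 3·10/36, which tends to 5/6 as n → ∞.
Successive powers of (x + 8) differ by 2, so the series converges when |x + 8|² · 5/6 < 1, i.e. |x + 8| < √(6/5). So R = √30/5.

R = √30/5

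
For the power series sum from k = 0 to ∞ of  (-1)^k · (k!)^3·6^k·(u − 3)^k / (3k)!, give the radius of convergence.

R = 9/2

Ratio test: |a_{k+1}/a_k| = (k+1)³/[(3k+1)·(3k+2)·(3k+3)] · 6 → 2/9 as k → ∞.
Hence the series converges for |u − 3| < 1/(2/9) = 9/2, so the radius of convergence is 9/2.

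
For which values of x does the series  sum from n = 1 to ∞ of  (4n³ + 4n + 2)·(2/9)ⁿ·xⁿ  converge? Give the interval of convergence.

By the ratio test, |a_{n+1}/a_n| = [(4(n+1)³ + 4(n+1) + 2)/(4n³ + 4n + 2)] · 2/9 → 2/9.
Convergence for |x| · 2/9 < 1, i.e. |x| < 9/2. So R = 9/2.
At x = 9/2: the n-th term does not approach 0; divergence by the term test.
At x = -9/2: the terms have absolute value of order n³, which does not tend to 0, so the series diverges by the divergence test.

(-9/2, 9/2)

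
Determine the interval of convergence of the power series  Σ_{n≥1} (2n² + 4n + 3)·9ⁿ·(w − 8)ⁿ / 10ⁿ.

(62/9, 82/9)

By the ratio test, |a_{n+1}/a_n| = [(2(n+1)² + 4(n+1) + 3)/(2n² + 4n + 3)] · 9/10 → 9/10.
Thus R = 1/(9/10) = 10/9.
Endpoint w = 82/9: the n-th term does not approach 0; divergence by the term test.
When w = 62/9, the terms do not tend to 0, so the series diverges.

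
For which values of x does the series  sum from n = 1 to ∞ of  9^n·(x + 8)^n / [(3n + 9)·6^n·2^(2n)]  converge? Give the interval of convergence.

[-32/3, -16/3)

Ratio test: |a_{n+1}/a_n| = [(3n + 9)/(3(n+1) + 9)] · 9/(6·4) → 3/8 as n → ∞.
The series converges when 3/8 · |x + 8| < 1, giving R = 8/3.
Endpoint x = -16/3: the terms behave like c/n; limit comparison with the harmonic series gives divergence.
When x = -32/3, convergence follows from the alternating series test (terms decrease monotonically to 0).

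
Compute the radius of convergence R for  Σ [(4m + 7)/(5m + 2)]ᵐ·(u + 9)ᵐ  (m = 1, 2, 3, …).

Root test: |a_m|^(1/m) = (4m + 7)/(5m + 2) → 4/5.
The series converges when 4/5 · |u + 9| < 1, giving R = 5/4.

R = 5/4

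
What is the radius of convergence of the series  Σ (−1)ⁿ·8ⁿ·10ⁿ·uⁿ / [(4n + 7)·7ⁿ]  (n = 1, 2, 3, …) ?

R = 7/80

Apply the ratio test: |a_{n+1}| / |a_n| = [(4n + 7)/(4(n+1) + 7)] · 8·10/7, which tends to 80/7 as n → ∞.
Convergence for |u| · 80/7 < 1, i.e. |u| < 7/80. So R = 7/80.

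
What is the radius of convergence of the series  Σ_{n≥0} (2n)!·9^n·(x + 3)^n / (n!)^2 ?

Apply the ratio test: |a_{n+1}| / |a_n| = (2n+1)·(2n+2)/(n+1)² · 9, which tends to 36 as n → ∞.
Thus R = 1/(36) = 1/36.

R = 1/36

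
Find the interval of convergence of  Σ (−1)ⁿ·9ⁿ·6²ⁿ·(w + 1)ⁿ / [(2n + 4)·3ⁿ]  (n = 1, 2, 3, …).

The ratio of consecutive coefficients is [(2n + 4)/(2(n+1) + 4)] · 9·36/3 → 108.
Hence the series converges for |w + 1| < 1/(108) = 1/108, so the radius of convergence is 1/108.
When w = -107/108, convergence follows from the alternating series test (terms decrease monotonically to 0).
Check w = -109/108: the terms behave like c/n; limit comparison with the harmonic series gives divergence.

(-109/108, -107/108]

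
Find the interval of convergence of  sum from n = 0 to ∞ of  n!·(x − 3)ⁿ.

By the ratio test, |a_{n+1}/a_n| = (n+1) → ∞.
The ratio grows without bound, so the series diverges whenever (x − 3) ≠ 0; it converges only at x = 3. R = 0.

{3}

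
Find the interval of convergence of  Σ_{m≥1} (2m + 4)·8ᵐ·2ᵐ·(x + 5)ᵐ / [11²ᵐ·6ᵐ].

(-403/8, 323/8)

Apply the ratio test: |a_{m+1}| / |a_m| = [(2(m+1) + 4)/(2m + 4)] · 8·2/(121·6), which tends to 8/363 as m → ∞.
Thus R = 1/(8/363) = 363/8.
Check x = 323/8: the terms do not tend to 0, so the series diverges.
Endpoint x = -403/8: the terms have absolute value of order m, which does not tend to 0, so the series diverges by the divergence test.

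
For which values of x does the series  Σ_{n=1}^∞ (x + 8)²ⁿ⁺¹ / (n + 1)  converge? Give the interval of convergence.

Ratio test: |a_{n+1}/a_n| = (n + 1)/((n+1) + 1) → 1 as n → ∞.
Since the exponent of (x + 8) increases by 2 each term, convergence requires |x + 8|² < 1, hence R = 1.
At x = -7: the terms behave like c/n; limit comparison with the harmonic series gives divergence.
When x = -9, comparison with the harmonic series Σ 1/n shows the series diverges.

(-9, -7)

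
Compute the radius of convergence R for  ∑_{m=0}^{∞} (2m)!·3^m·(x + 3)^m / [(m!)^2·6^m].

By the ratio test, |a_{m+1}/a_m| = (2m+1)·(2m+2)/(m+1)² · 3/6 → 2.
Convergence for |x + 3| · 2 < 1, i.e. |x + 3| < 1/2. So R = 1/2.

R = 1/2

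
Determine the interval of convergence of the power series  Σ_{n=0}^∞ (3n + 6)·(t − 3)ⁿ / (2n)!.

By the ratio test, |a_{n+1}/a_n| = (3(n+1) + 6)/(3n + 6) · 1/[(2n+1)·(2n+2)] → 0.
Since the limit is 0 < 1 for every t, the series converges on all of ℝ and R = ∞.

(−∞, ∞)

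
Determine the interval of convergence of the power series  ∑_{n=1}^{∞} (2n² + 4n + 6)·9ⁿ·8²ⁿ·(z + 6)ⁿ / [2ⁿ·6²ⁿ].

Ratio test: |a_{n+1}/a_n| = [(2(n+1)² + 4(n+1) + 6)/(2n² + 4n + 6)] · 9·64/(2·36) → 8 as n → ∞.
Hence the series converges for |z + 6| < 1/(8) = 1/8, so the radius of convergence is 1/8.
At z = -47/8: the terms do not tend to 0, so the series diverges.
At z = -49/8: the n-th term does not approach 0; divergence by the term test.

(-49/8, -47/8)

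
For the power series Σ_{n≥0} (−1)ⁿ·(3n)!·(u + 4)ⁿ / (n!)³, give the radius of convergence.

Apply the ratio test: |a_{n+1}| / |a_n| = (3n+1)·(3n+2)·(3n+3)/(n+1)³, which tends to 27 as n → ∞.
Thus R = 1/(27) = 1/27.

R = 1/27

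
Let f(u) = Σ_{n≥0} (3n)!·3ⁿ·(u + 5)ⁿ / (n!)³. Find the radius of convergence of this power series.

Ratio test: |a_{n+1}/a_n| = (3n+1)·(3n+2)·(3n+3)/(n+1)³ · 3 → 81 as n → ∞.
Thus R = 1/(81) = 1/81.

R = 1/81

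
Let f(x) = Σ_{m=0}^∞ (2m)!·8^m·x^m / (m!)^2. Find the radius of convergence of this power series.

R = 1/32

By the ratio test, |a_{m+1}/a_m| = (2m+1)·(2m+2)/(m+1)² · 8 → 32.
Thus R = 1/(32) = 1/32.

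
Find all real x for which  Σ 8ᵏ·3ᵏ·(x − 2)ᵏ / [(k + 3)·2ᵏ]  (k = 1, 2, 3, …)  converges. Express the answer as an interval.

[23/12, 25/12)

The ratio of consecutive coefficients is [(k + 3)/((k+1) + 3)] · 8·3/2 → 12.
Hence the series converges for |x − 2| < 1/(12) = 1/12, so the radius of convergence is 1/12.
At x = 25/12: the terms are asymptotic to a nonzero constant times 1/k, so the series diverges by limit comparison with Σ 1/k.
At x = 23/12: an alternating series whose terms decrease to 0 in absolute value, so it converges by the Leibniz criterion.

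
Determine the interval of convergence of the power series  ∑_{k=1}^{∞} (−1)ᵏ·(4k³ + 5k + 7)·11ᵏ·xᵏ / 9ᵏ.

(-9/11, 9/11)

By the ratio test, |a_{k+1}/a_k| = [(4(k+1)³ + 5(k+1) + 7)/(4k³ + 5k + 7)] · 11/9 → 11/9.
The series converges when 11/9 · |x| < 1, giving R = 9/11.
Endpoint x = 9/11: the terms do not tend to 0, so the series diverges.
Endpoint x = -9/11: the k-th term does not approach 0; divergence by the term test.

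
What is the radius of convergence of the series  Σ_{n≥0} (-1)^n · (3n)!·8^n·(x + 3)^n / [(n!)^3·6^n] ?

R = 1/36

The ratio of consecutive coefficients is (3n+1)·(3n+2)·(3n+3)/(n+1)³ · 8/6 → 36.
The series converges when 36 · |x + 3| < 1, giving R = 1/36.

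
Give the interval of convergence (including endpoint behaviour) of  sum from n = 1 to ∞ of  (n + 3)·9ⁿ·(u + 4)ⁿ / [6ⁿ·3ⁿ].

Ratio test: |a_{n+1}/a_n| = [((n+1) + 3)/(n + 3)] · 9/(6·3) → 1/2 as n → ∞.
Hence the series converges for |u + 4| < 1/(1/2) = 2, so the radius of convergence is 2.
Endpoint u = -2: the n-th term does not approach 0; divergence by the term test.
Endpoint u = -6: the n-th term does not approach 0; divergence by the term test.

(-6, -2)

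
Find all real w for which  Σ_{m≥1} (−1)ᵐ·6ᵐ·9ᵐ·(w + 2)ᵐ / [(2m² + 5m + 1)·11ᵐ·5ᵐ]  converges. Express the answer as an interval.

[-163/54, -53/54]

The ratio of consecutive coefficients is [(2m² + 5m + 1)/(2(m+1)² + 5(m+1) + 1)] · 6·9/(11·5) → 54/55.
Thus R = 1/(54/55) = 55/54.
Check w = -53/54: the series is dominated by a constant times Σ 1/m², which converges (p = 2 > 1).
When w = -163/54, the series is dominated by a constant times Σ 1/m², which converges (p = 2 > 1).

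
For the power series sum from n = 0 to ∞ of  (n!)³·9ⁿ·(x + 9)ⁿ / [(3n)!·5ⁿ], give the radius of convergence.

R = 15

Ratio test: |a_{n+1}/a_n| = (n+1)³/[(3n+1)·(3n+2)·(3n+3)] · 9/5 → 1/15 as n → ∞.
The series converges when 1/15 · |x + 9| < 1, giving R = 15.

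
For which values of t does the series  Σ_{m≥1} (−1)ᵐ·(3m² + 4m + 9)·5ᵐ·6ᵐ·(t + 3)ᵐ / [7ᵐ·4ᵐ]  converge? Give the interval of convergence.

The ratio of consecutive coefficients is [(3(m+1)² + 4(m+1) + 9)/(3m² + 4m + 9)] · 5·6/(7·4) → 15/14.
Thus R = 1/(15/14) = 14/15.
Endpoint t = -31/15: the terms do not tend to 0, so the series diverges.
Endpoint t = -59/15: the terms have absolute value of order m², which does not tend to 0, so the series diverges by the divergence test.

(-59/15, -31/15)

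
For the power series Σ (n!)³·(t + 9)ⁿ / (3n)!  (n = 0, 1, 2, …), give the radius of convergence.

R = 27

Apply the ratio test: |a_{n+1}| / |a_n| = (n+1)³/[(3n+1)·(3n+2)·(3n+3)], which tends to 1/27 as n → ∞.
Convergence for |t + 9| · 1/27 < 1, i.e. |t + 9| < 27. So R = 27.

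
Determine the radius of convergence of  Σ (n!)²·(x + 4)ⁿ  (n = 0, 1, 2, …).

Ratio test: |a_{n+1}/a_n| = (n+1)² → ∞ as n → ∞.
The terms grow without bound for any (x + 4) ≠ 0, so R = 0 (convergence only at x = -4).

R = 0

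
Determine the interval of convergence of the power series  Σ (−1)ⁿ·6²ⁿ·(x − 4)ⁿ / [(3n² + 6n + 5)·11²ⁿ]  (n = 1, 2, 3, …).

The ratio of consecutive coefficients is [(3n² + 6n + 5)/(3(n+1)² + 6(n+1) + 5)] · 36/121 → 36/121.
The series converges when 36/121 · |x − 4| < 1, giving R = 121/36.
Endpoint x = 265/36: absolute convergence follows by limit comparison with Σ 1/n².
Check x = 23/36: the terms are on the order of 1/n², so the series converges absolutely by comparison with the p-series (p = 2 > 1).

[23/36, 265/36]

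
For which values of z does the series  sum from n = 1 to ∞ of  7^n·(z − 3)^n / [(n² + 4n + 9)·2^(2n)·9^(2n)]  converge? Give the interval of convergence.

[-303/7, 345/7]

By the ratio test, |a_{n+1}/a_n| = [(n² + 4n + 9)/((n+1)² + 4(n+1) + 9)] · 7/(4·81) → 7/324.
Hence the series converges for |z − 3| < 1/(7/324) = 324/7, so the radius of convergence is 324/7.
Check z = 345/7: the terms are on the order of 1/n², so the series converges absolutely by comparison with the p-series (p = 2 > 1).
When z = -303/7, absolute convergence follows by limit comparison with Σ 1/n².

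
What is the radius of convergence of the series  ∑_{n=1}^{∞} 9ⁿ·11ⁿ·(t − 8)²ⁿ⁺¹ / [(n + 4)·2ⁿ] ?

The ratio of consecutive coefficients is [(n + 4)/((n+1) + 4)] · 9·11/2 → 99/2.
Writing y = (t − 8)², the series in y has radius 2/99, so |t − 8| < √(2/99) and R = √22/33.

R = √22/33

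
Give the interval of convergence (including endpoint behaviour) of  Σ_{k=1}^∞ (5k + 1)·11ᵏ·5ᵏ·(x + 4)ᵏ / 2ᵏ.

(-222/55, -218/55)

The ratio of consecutive coefficients is [(5(k+1) + 1)/(5k + 1)] · 11·5/2 → 55/2.
Convergence for |x + 4| · 55/2 < 1, i.e. |x + 4| < 2/55. So R = 2/55.
Check x = -218/55: the terms do not tend to 0, so the series diverges.
When x = -222/55, the terms have absolute value of order k, which does not tend to 0, so the series diverges by the divergence test.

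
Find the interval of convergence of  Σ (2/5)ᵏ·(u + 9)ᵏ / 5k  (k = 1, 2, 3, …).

By the ratio test, |a_{k+1}/a_k| = [5k/5(k+1)] · 2/5 → 2/5.
Thus R = 1/(2/5) = 5/2.
Check u = -13/2: comparison with the harmonic series Σ 1/k shows the series diverges.
At u = -23/2: the terms alternate in sign and decrease monotonically to 0 in absolute value (size ~ c/k), so the alternating series test gives convergence.

[-23/2, -13/2)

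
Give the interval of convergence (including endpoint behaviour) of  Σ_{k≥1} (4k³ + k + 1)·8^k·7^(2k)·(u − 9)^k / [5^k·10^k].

(1739/196, 1789/196)

Apply the ratio test: |a_{k+1}| / |a_k| = [(4(k+1)³ + (k+1) + 1)/(4k³ + k + 1)] · 8·49/(5·10), which tends to 196/25 as k → ∞.
The series converges when 196/25 · |u − 9| < 1, giving R = 25/196.
Check u = 1789/196: the k-th term does not approach 0; divergence by the term test.
When u = 1739/196, the terms do not tend to 0, so the series diverges.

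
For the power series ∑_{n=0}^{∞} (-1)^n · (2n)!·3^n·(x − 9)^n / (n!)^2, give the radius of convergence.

Ratio test: |a_{n+1}/a_n| = (2n+1)·(2n+2)/(n+1)² · 3 → 12 as n → ∞.
Convergence for |x − 9| · 12 < 1, i.e. |x − 9| < 1/12. So R = 1/12.

R = 1/12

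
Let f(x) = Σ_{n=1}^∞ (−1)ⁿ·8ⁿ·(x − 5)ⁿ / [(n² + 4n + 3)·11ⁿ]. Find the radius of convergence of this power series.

R = 11/8

By the ratio test, |a_{n+1}/a_n| = [(n² + 4n + 3)/((n+1)² + 4(n+1) + 3)] · 8/11 → 8/11.
Hence the series converges for |x − 5| < 1/(8/11) = 11/8, so the radius of convergence is 11/8.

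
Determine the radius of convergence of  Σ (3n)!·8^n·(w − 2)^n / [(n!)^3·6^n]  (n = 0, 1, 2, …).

R = 1/36

Apply the ratio test: |a_{n+1}| / |a_n| = (3n+1)·(3n+2)·(3n+3)/(n+1)³ · 8/6, which tends to 36 as n → ∞.
The series converges when 36 · |w − 2| < 1, giving R = 1/36.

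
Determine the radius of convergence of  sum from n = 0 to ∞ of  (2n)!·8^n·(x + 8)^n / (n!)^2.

Ratio test: |a_{n+1}/a_n| = (2n+1)·(2n+2)/(n+1)² · 8 → 32 as n → ∞.
Hence the series converges for |x + 8| < 1/(32) = 1/32, so the radius of convergence is 1/32.

R = 1/32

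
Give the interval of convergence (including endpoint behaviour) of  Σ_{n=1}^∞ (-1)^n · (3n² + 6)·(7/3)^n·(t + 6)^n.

By the ratio test, |a_{n+1}/a_n| = [(3(n+1)² + 6)/(3n² + 6)] · 7/3 → 7/3.
Hence the series converges for |t + 6| < 1/(7/3) = 3/7, so the radius of convergence is 3/7.
Endpoint t = -39/7: the n-th term does not approach 0; divergence by the term test.
When t = -45/7, the n-th term does not approach 0; divergence by the term test.

(-45/7, -39/7)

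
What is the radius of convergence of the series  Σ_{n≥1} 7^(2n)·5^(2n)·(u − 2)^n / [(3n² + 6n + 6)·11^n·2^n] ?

R = 22/1225

The ratio of consecutive coefficients is [(3n² + 6n + 6)/(3(n+1)² + 6(n+1) + 6)] · 49·25/(11·2) → 1225/22.
Thus R = 1/(1225/22) = 22/1225.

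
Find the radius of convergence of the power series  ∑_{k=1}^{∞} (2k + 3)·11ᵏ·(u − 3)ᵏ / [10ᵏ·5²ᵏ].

R = 250/11

The ratio of consecutive coefficients is [(2(k+1) + 3)/(2k + 3)] · 11/(10·25) → 11/250.
Hence the series converges for |u − 3| < 1/(11/250) = 250/11, so the radius of convergence is 250/11.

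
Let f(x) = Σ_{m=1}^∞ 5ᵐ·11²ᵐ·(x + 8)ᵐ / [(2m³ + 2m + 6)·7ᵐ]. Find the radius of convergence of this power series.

Ratio test: |a_{m+1}/a_m| = [(2m³ + 2m + 6)/(2(m+1)³ + 2(m+1) + 6)] · 5·121/7 → 605/7 as m → ∞.
Thus R = 1/(605/7) = 7/605.

R = 7/605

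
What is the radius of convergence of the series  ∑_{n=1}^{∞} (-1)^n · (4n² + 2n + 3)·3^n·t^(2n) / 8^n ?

R = 2√6/3

Ratio test: |a_{n+1}/a_n| = [(4(n+1)² + 2(n+1) + 3)/(4n² + 2n + 3)] · 3/8 → 3/8 as n → ∞.
Successive powers of t differ by 2, so the series converges when |t|² · 3/8 < 1, i.e. |t| < √(8/3). So R = 2√6/3.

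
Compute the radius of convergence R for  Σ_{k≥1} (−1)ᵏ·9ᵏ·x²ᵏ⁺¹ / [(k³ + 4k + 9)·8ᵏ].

R = 2√2/3

By the ratio test, |a_{k+1}/a_k| = [(k³ + 4k + 9)/((k+1)³ + 4(k+1) + 9)] · 9/8 → 9/8.
Writing y = x², the series in y has radius 8/9, so |x| < √(8/9) and R = 2√2/3.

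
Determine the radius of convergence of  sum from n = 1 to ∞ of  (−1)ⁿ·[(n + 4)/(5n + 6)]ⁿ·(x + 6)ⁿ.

Root test: |a_n|^(1/n) = (n + 4)/(5n + 6) → 1/5.
Convergence for |x + 6| · 1/5 < 1, i.e. |x + 6| < 5. So R = 5.

R = 5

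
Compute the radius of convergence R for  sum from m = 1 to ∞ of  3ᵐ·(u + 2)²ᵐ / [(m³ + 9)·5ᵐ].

Apply the ratio test: |a_{m+1}| / |a_m| = [(m³ + 9)/((m+1)³ + 9)] · 3/5, which tends to 3/5 as m → ∞.
Since the exponent of (u + 2) increases by 2 each term, convergence requires |u + 2|² < 5/3, hence R = √15/3.

R = √15/3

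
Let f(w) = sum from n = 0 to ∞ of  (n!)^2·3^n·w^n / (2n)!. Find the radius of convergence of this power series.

By the ratio test, |a_{n+1}/a_n| = (n+1)²/[(2n+1)·(2n+2)] · 3 → 3/4.
Thus R = 1/(3/4) = 4/3.

R = 4/3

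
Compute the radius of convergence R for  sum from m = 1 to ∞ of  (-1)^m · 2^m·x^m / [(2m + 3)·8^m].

Ratio test: |a_{m+1}/a_m| = [(2m + 3)/(2(m+1) + 3)] · 2/8 → 1/4 as m → ∞.
Convergence for |x| · 1/4 < 1, i.e. |x| < 4. So R = 4.

R = 4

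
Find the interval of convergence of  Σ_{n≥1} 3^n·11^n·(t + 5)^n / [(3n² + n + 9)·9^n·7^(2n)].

Apply the ratio test: |a_{n+1}| / |a_n| = [(3n² + n + 9)/(3(n+1)² + (n+1) + 9)] · 3·11/(9·49), which tends to 11/147 as n → ∞.
Thus R = 1/(11/147) = 147/11.
At t = 92/11: the terms are on the order of 1/n², so the series converges absolutely by comparison with the p-series (p = 2 > 1).
When t = -202/11, the series is dominated by a constant times Σ 1/n², which converges (p = 2 > 1).

[-202/11, 92/11]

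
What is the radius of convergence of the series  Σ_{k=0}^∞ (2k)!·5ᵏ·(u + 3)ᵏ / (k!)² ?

Ratio test: |a_{k+1}/a_k| = (2k+1)·(2k+2)/(k+1)² · 5 → 20 as k → ∞.
Hence the series converges for |u + 3| < 1/(20) = 1/20, so the radius of convergence is 1/20.

R = 1/20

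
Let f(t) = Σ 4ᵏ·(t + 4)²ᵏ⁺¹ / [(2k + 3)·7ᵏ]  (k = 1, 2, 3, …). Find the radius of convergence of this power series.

R = √7/2

Apply the ratio test: |a_{k+1}| / |a_k| = [(2k + 3)/(2(k+1) + 3)] · 4/7, which tends to 4/7 as k → ∞.
Writing y = (t + 4)², the series in y has radius 7/4, so |t + 4| < √(7/4) and R = √7/2.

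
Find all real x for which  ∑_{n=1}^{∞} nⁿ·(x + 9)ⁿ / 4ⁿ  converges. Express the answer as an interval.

{-9}

By the Cauchy root test, |a_n|^(1/n) = n/4 → ∞.
The root grows without bound, so R = 0 (convergence only at x = -9).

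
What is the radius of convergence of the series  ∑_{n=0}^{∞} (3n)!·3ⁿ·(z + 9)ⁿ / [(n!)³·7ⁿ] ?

R = 7/81

The ratio of consecutive coefficients is (3n+1)·(3n+2)·(3n+3)/(n+1)³ · 3/7 → 81/7.
Hence the series converges for |z + 9| < 1/(81/7) = 7/81, so the radius of convergence is 7/81.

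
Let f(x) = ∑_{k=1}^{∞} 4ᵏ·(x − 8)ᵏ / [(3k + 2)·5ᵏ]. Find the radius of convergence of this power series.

R = 5/4

The ratio of consecutive coefficients is [(3k + 2)/(3(k+1) + 2)] · 4/5 → 4/5.
Hence the series converges for |x − 8| < 1/(4/5) = 5/4, so the radius of convergence is 5/4.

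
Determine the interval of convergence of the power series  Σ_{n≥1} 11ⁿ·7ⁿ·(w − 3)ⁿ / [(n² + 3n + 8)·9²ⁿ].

Ratio test: |a_{n+1}/a_n| = [(n² + 3n + 8)/((n+1)² + 3(n+1) + 8)] · 11·7/81 → 77/81 as n → ∞.
Thus R = 1/(77/81) = 81/77.
When w = 312/77, the series is dominated by a constant times Σ 1/n², which converges (p = 2 > 1).
Check w = 150/77: the series is dominated by a constant times Σ 1/n², which converges (p = 2 > 1).

[150/77, 312/77]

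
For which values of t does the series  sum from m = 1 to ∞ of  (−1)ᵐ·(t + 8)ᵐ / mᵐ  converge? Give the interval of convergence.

(−∞, ∞)

By the Cauchy root test, |a_m|^(1/m) = 1/m → 0.
The limit is 0 for every t, so R = ∞.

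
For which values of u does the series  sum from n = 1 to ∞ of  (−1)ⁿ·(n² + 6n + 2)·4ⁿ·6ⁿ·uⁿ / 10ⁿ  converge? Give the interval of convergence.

(-5/12, 5/12)

Ratio test: |a_{n+1}/a_n| = [((n+1)² + 6(n+1) + 2)/(n² + 6n + 2)] · 4·6/10 → 12/5 as n → ∞.
Convergence for |u| · 12/5 < 1, i.e. |u| < 5/12. So R = 5/12.
When u = 5/12, the terms have absolute value of order n², which does not tend to 0, so the series diverges by the divergence test.
At u = -5/12: the n-th term does not approach 0; divergence by the term test.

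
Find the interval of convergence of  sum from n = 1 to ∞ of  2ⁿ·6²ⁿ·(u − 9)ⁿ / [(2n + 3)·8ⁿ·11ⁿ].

By the ratio test, |a_{n+1}/a_n| = [(2n + 3)/(2(n+1) + 3)] · 2·36/(8·11) → 9/11.
Convergence for |u − 9| · 9/11 < 1, i.e. |u − 9| < 11/9. So R = 11/9.
Endpoint u = 92/9: the terms are asymptotic to a nonzero constant times 1/n, so the series diverges by limit comparison with Σ 1/n.
Check u = 70/9: the terms alternate in sign and decrease monotonically to 0 in absolute value (size ~ c/n), so the alternating series test gives convergence.

[70/9, 92/9)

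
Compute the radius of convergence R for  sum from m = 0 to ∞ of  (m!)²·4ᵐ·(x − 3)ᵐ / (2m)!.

The ratio of consecutive coefficients is (m+1)²/[(2m+1)·(2m+2)] · 4 → 1.
Convergence for |x − 3| < 1, so R = 1.

R = 1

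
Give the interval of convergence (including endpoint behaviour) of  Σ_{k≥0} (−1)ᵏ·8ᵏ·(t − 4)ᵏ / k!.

The ratio of consecutive coefficients is 8 · 1/(k+1) → 0.
Since the limit is 0 < 1 for every t, the series converges on all of ℝ and R = ∞.

(−∞, ∞)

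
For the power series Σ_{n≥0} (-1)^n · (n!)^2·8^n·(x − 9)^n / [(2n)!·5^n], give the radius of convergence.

R = 5/2

Ratio test: |a_{n+1}/a_n| = (n+1)²/[(2n+1)·(2n+2)] · 8/5 → 2/5 as n → ∞.
Thus R = 1/(2/5) = 5/2.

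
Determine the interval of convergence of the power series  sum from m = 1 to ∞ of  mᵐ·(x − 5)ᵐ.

{5}

Root test: |a_m|^(1/m) = m → ∞.
Since the m-th root of |a_m| is unbounded, the series converges only at x = 5; R = 0.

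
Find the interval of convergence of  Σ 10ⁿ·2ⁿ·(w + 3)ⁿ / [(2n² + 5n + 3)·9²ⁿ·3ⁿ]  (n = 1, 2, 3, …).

[-303/20, 183/20]

By the ratio test, |a_{n+1}/a_n| = [(2n² + 5n + 3)/(2(n+1)² + 5(n+1) + 3)] · 10·2/(81·3) → 20/243.
Convergence for |w + 3| · 20/243 < 1, i.e. |w + 3| < 243/20. So R = 243/20.
Endpoint w = 183/20: the series is dominated by a constant times Σ 1/n², which converges (p = 2 > 1).
At w = -303/20: absolute convergence follows by limit comparison with Σ 1/n².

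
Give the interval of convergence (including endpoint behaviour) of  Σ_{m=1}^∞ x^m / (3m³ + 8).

[-1, 1]

The ratio of consecutive coefficients is (3m³ + 8)/(3(m+1)³ + 8) → 1.
So the series converges when |x| < 1 and diverges when |x| > 1; R = 1.
Endpoint x = 1: absolute convergence follows by limit comparison with Σ 1/m³.
Check x = -1: the series is dominated by a constant times Σ 1/m³, which converges (p = 3 > 1).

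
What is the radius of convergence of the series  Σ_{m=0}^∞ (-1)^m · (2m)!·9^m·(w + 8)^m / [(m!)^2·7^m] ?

R = 7/36

Ratio test: |a_{m+1}/a_m| = (2m+1)·(2m+2)/(m+1)² · 9/7 → 36/7 as m → ∞.
Hence the series converges for |w + 8| < 1/(36/7) = 7/36, so the radius of convergence is 7/36.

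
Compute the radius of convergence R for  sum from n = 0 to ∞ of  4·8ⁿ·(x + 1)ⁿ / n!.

R = ∞

By the ratio test, |a_{n+1}/a_n| = 4/4 · 8 · 1/(n+1) → 0.
The limit is 0, so the series converges for all x; R = ∞.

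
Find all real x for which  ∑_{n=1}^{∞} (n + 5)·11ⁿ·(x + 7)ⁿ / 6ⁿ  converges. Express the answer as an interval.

The ratio of consecutive coefficients is [((n+1) + 5)/(n + 5)] · 11/6 → 11/6.
Thus R = 1/(11/6) = 6/11.
Check x = -71/11: the n-th term does not approach 0; divergence by the term test.
At x = -83/11: the n-th term does not approach 0; divergence by the term test.

(-83/11, -71/11)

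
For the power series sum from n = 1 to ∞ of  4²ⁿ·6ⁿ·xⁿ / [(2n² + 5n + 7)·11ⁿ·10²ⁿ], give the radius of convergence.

Ratio test: |a_{n+1}/a_n| = [(2n² + 5n + 7)/(2(n+1)² + 5(n+1) + 7)] · 16·6/(11·100) → 24/275 as n → ∞.
Thus R = 1/(24/275) = 275/24.

R = 275/24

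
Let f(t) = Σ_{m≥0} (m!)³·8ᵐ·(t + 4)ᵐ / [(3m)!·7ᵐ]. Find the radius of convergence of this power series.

R = 189/8

The ratio of consecutive coefficients is (m+1)³/[(3m+1)·(3m+2)·(3m+3)] · 8/7 → 8/189.
Thus R = 1/(8/189) = 189/8.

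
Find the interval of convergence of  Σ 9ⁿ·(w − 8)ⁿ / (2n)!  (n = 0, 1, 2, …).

Ratio test: |a_{n+1}/a_n| = 9 · 1/[(2n+1)·(2n+2)] → 0 as n → ∞.
The limit is 0, so the series converges for all w; R = ∞.

(−∞, ∞)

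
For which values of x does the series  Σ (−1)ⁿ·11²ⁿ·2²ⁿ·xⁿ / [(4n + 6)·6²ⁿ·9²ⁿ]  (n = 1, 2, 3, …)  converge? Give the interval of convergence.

By the ratio test, |a_{n+1}/a_n| = [(4n + 6)/(4(n+1) + 6)] · 121·4/(36·81) → 121/729.
Convergence for |x| · 121/729 < 1, i.e. |x| < 729/121. So R = 729/121.
Endpoint x = 729/121: the terms alternate in sign and decrease monotonically to 0 in absolute value (size ~ c/n), so the alternating series test gives convergence.
Check x = -729/121: comparison with the harmonic series Σ 1/n shows the series diverges.

(-729/121, 729/121]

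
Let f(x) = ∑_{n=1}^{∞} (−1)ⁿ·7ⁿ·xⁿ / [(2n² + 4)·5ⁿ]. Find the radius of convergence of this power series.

The ratio of consecutive coefficients is [(2n² + 4)/(2(n+1)² + 4)] · 7/5 → 7/5.
Convergence for |x| · 7/5 < 1, i.e. |x| < 5/7. So R = 5/7.

R = 5/7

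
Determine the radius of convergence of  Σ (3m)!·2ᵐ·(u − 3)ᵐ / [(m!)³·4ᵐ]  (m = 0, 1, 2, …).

By the ratio test, |a_{m+1}/a_m| = (3m+1)·(3m+2)·(3m+3)/(m+1)³ · 2/4 → 27/2.
Hence the series converges for |u − 3| < 1/(27/2) = 2/27, so the radius of convergence is 2/27.

R = 2/27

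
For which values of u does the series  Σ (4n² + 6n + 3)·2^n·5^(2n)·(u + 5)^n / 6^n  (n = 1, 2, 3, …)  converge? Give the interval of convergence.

(-128/25, -122/25)

By the ratio test, |a_{n+1}/a_n| = [(4(n+1)² + 6(n+1) + 3)/(4n² + 6n + 3)] · 2·25/6 → 25/3.
The series converges when 25/3 · |u + 5| < 1, giving R = 3/25.
At u = -122/25: the n-th term does not approach 0; divergence by the term test.
Endpoint u = -128/25: the n-th term does not approach 0; divergence by the term test.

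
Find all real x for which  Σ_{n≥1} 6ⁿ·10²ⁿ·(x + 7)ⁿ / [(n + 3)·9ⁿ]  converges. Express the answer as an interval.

By the ratio test, |a_{n+1}/a_n| = [(n + 3)/((n+1) + 3)] · 6·100/9 → 200/3.
The series converges when 200/3 · |x + 7| < 1, giving R = 3/200.
Check x = -1397/200: comparison with the harmonic series Σ 1/n shows the series diverges.
Check x = -1403/200: an alternating series whose terms decrease to 0 in absolute value, so it converges by the Leibniz criterion.

[-1403/200, -1397/200)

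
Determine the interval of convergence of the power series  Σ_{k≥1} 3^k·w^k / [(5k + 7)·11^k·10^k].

[-110/3, 110/3)

Apply the ratio test: |a_{k+1}| / |a_k| = [(5k + 7)/(5(k+1) + 7)] · 3/(11·10), which tends to 3/110 as k → ∞.
The series converges when 3/110 · |w| < 1, giving R = 110/3.
When w = 110/3, comparison with the harmonic series Σ 1/k shows the series diverges.
Endpoint w = -110/3: an alternating series whose terms decrease to 0 in absolute value, so it converges by the Leibniz criterion.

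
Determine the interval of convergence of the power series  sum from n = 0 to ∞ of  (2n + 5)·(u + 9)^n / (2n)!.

(−∞, ∞)

Apply the ratio test: |a_{n+1}| / |a_n| = (2(n+1) + 5)/(2n + 5) · 1/[(2n+1)·(2n+2)], which tends to 0 as n → ∞.
The limit is 0, so the series converges for all u; R = ∞.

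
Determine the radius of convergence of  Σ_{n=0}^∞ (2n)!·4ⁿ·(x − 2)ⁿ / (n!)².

The ratio of consecutive coefficients is (2n+1)·(2n+2)/(n+1)² · 4 → 16.
The series converges when 16 · |x − 2| < 1, giving R = 1/16.

R = 1/16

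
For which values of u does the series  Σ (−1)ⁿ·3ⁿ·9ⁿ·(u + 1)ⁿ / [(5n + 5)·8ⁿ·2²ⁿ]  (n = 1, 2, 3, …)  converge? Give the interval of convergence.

Ratio test: |a_{n+1}/a_n| = [(5n + 5)/(5(n+1) + 5)] · 3·9/(8·4) → 27/32 as n → ∞.
Hence the series converges for |u + 1| < 1/(27/32) = 32/27, so the radius of convergence is 32/27.
Endpoint u = 5/27: an alternating series whose terms decrease to 0 in absolute value, so it converges by the Leibniz criterion.
Endpoint u = -59/27: comparison with the harmonic series Σ 1/n shows the series diverges.

(-59/27, 5/27]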